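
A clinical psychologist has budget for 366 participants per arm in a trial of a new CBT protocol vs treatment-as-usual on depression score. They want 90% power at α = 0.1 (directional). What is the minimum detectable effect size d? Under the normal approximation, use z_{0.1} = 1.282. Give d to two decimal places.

For two independent groups of n = 366 each: d_min = (z_{α} + z_β)·√(2/n).
z-sum = 1.282 + 1.282 = 2.564.
d_min = 2.564 × √(2/366) = 2.564 × 0.0739 = 0.190.

d_min ≈ 0.19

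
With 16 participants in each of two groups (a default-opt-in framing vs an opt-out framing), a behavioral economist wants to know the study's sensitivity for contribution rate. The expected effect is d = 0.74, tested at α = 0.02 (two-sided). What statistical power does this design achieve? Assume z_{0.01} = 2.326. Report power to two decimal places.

power ≈ 0.41

For two equal groups, power = Φ(d·√(n/2) − z_{α/2}).
d·√(n/2) = 0.74 × √(16/2) = 0.74 × 2.828 = 2.093.
z_β = 2.093 − 2.326 = -0.233.
Power = Φ(-0.233) = 0.408.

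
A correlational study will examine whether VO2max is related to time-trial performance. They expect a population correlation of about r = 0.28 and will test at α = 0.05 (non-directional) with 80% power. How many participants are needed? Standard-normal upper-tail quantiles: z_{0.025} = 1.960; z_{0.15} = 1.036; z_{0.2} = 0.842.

n = 98

Fisher's z: C = ½·ln((1+r)/(1−r)) = ½·ln(1.7778) = 0.2877.
n = ((z_{α/2} + z_β)/C)² + 3.
(1.960 + 0.842) / 0.2877 = 2.802 / 0.2877 = 9.739.
n = 9.739² + 3 = 94.85 + 3 = 97.9.
Round up.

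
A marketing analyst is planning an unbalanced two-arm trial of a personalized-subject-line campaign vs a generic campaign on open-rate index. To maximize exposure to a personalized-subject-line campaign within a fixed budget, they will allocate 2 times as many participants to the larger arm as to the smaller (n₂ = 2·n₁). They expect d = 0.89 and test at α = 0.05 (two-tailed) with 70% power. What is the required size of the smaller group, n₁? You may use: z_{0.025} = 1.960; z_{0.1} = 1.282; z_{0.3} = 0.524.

With allocation ratio k = n₂/n₁ = 2, Var(x̄₁−x̄₂) = σ²(1/n₁ + 1/(k·n₁)) = σ²·(k+1)/(k·n₁).
So n₁ = (1 + 1/k)·((z_{α/2} + z_β)/d)² = 1.500 × (2.484/0.89)².
n₁ = 1.500 × 7.79 = 11.7.
Round up: n₁ = 12, giving n₂ = 2 × 12 = 24.

n₁ = 12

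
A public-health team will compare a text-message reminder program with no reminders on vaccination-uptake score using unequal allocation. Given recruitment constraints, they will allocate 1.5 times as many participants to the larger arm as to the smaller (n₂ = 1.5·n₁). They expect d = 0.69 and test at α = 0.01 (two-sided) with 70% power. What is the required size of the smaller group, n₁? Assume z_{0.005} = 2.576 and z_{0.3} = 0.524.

With allocation ratio k = n₂/n₁ = 1.5, Var(x̄₁−x̄₂) = σ²(1/n₁ + 1/(k·n₁)) = σ²·(k+1)/(k·n₁).
So n₁ = (1 + 1/k)·((z_{α/2} + z_β)/d)² = 1.667 × (3.100/0.69)².
n₁ = 1.667 × 20.18 = 33.6.
Round up: n₁ = 34, giving n₂ = 1.5 × 34 = 51.

n₁ = 34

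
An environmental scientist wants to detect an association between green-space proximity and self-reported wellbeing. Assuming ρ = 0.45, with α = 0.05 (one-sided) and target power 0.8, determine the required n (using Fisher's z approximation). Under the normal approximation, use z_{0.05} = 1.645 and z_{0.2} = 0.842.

Fisher's z: C = ½·ln((1+r)/(1−r)) = ½·ln(2.6364) = 0.4847.
n = ((z_{α} + z_β)/C)² + 3.
(1.645 + 0.842) / 0.4847 = 2.487 / 0.4847 = 5.131.
n = 5.131² + 3 = 26.33 + 3 = 29.3.
Round up.

n = 30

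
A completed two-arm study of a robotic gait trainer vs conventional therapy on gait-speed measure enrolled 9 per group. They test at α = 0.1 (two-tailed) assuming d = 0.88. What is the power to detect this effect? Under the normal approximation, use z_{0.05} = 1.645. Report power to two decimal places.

For two equal groups, power = Φ(d·√(n/2) − z_{α/2}).
d·√(n/2) = 0.88 × √(9/2) = 0.88 × 2.121 = 1.867.
z_β = 1.867 − 1.645 = 0.222.
Power = Φ(0.222) = 0.588.

power ≈ 0.59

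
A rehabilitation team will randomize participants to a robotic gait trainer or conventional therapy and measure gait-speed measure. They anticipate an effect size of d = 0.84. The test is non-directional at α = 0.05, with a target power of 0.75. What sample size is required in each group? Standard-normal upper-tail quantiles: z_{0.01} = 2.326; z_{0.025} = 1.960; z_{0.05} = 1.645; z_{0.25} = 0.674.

n = 20 per group

For two independent groups with equal n: n = 2·((z_{α/2} + z_β) / d)².
z_{α/2} + z_β = 1.960 + 0.674 = 2.634.
n = 2 × (2.634 / 0.84)² = 2 × 3.136² = 2 × 9.83 = 19.7.
Round up to the next whole participant.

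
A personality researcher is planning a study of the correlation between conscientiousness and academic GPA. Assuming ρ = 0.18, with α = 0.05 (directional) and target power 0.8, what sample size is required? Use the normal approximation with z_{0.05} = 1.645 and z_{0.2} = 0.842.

Fisher's z: C = ½·ln((1+r)/(1−r)) = ½·ln(1.4390) = 0.1820.
n = ((z_{α} + z_β)/C)² + 3.
(1.645 + 0.842) / 0.1820 = 2.487 / 0.1820 = 13.665.
n = 13.665² + 3 = 186.73 + 3 = 189.7.
Round up.

n = 190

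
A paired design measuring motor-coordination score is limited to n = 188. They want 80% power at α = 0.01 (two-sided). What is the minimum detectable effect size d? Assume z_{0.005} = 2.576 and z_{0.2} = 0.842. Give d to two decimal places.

For a single sample (or paired design) of n = 188: d_min = (z_{α/2} + z_β)/√n.
z-sum = 2.576 + 0.842 = 3.418.
d_min = 3.418 / √188 = 3.418 / 13.711 = 0.249.

d_min ≈ 0.25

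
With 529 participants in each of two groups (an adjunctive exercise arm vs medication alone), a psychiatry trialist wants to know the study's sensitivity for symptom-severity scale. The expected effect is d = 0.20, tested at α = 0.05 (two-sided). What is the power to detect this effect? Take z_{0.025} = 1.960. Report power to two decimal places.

For two equal groups, power = Φ(d·√(n/2) − z_{α/2}).
d·√(n/2) = 0.20 × √(529/2) = 0.20 × 16.263 = 3.253.
z_β = 3.253 − 1.960 = 1.293.
Power = Φ(1.293) = 0.902.

power ≈ 0.90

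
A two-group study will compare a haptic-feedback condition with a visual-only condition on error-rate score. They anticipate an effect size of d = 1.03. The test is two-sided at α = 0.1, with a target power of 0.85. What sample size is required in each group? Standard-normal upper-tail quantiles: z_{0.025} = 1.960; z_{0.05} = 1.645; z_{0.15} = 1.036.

n = 14 per group

For two independent groups with equal n: n = 2·((z_{α/2} + z_β) / d)².
z_{α/2} + z_β = 1.645 + 1.036 = 2.681.
n = 2 × (2.681 / 1.03)² = 2 × 2.603² = 2 × 6.78 = 13.6.
Round up to the next whole participant.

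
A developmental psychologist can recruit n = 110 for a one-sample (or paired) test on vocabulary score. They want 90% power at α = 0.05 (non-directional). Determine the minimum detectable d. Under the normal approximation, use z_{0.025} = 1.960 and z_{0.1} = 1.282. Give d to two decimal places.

For a single sample (or paired design) of n = 110: d_min = (z_{α/2} + z_β)/√n.
z-sum = 1.960 + 1.282 = 3.242.
d_min = 3.242 / √110 = 3.242 / 10.488 = 0.309.

d_min ≈ 0.31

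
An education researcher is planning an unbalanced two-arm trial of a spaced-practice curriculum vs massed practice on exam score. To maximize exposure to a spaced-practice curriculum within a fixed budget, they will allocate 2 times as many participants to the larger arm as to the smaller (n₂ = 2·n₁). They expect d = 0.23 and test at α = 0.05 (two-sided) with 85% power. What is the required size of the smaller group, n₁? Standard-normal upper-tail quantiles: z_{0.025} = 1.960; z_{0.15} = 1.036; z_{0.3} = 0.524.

n₁ = 255

With allocation ratio k = n₂/n₁ = 2, Var(x̄₁−x̄₂) = σ²(1/n₁ + 1/(k·n₁)) = σ²·(k+1)/(k·n₁).
So n₁ = (1 + 1/k)·((z_{α/2} + z_β)/d)² = 1.500 × (2.996/0.23)².
n₁ = 1.500 × 169.68 = 254.5.
Round up: n₁ = 255, giving n₂ = 2 × 255 = 510.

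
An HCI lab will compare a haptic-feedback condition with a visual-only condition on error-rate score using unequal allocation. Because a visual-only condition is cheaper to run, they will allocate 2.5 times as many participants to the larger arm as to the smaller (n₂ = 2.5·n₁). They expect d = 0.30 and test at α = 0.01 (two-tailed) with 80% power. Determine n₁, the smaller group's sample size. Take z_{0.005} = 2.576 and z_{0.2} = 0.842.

With allocation ratio k = n₂/n₁ = 2.5, Var(x̄₁−x̄₂) = σ²(1/n₁ + 1/(k·n₁)) = σ²·(k+1)/(k·n₁).
So n₁ = (1 + 1/k)·((z_{α/2} + z_β)/d)² = 1.400 × (3.418/0.30)².
n₁ = 1.400 × 129.81 = 181.7.
Round up: n₁ = 182, giving n₂ = 2.5 × 182 = 455.

n₁ = 182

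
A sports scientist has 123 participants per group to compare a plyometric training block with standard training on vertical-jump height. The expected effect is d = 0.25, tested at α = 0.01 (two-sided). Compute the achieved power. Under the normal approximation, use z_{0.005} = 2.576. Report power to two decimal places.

power ≈ 0.27

For two equal groups, power = Φ(d·√(n/2) − z_{α/2}).
d·√(n/2) = 0.25 × √(123/2) = 0.25 × 7.842 = 1.961.
z_β = 1.961 − 2.576 = -0.615.
Power = Φ(-0.615) = 0.269.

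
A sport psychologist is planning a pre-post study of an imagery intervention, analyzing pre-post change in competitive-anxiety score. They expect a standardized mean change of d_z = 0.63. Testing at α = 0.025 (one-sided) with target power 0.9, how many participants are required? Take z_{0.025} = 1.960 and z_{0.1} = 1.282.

n = 27 pairs

For a paired (one-sample on differences) test: n = ((z_{α} + z_β) / d)².
z_{α} + z_β = 1.960 + 1.282 = 3.242.
n = (3.242 / 0.63)² = 5.146² = 26.48.
Round up.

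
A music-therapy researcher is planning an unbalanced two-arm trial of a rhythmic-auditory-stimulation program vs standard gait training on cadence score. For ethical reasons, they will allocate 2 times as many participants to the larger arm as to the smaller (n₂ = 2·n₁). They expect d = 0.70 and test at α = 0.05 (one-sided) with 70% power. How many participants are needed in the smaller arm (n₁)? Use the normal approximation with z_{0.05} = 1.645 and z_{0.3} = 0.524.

With allocation ratio k = n₂/n₁ = 2, Var(x̄₁−x̄₂) = σ²(1/n₁ + 1/(k·n₁)) = σ²·(k+1)/(k·n₁).
So n₁ = (1 + 1/k)·((z_{α} + z_β)/d)² = 1.500 × (2.169/0.70)².
n₁ = 1.500 × 9.60 = 14.4.
Round up: n₁ = 15, giving n₂ = 2 × 15 = 30.

n₁ = 15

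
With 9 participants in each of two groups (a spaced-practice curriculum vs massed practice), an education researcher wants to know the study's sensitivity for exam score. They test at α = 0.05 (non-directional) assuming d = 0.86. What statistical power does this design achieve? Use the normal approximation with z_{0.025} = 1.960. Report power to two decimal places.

For two equal groups, power = Φ(d·√(n/2) − z_{α/2}).
d·√(n/2) = 0.86 × √(9/2) = 0.86 × 2.121 = 1.824.
z_β = 1.824 − 1.960 = -0.136.
Power = Φ(-0.136) = 0.446.

power ≈ 0.45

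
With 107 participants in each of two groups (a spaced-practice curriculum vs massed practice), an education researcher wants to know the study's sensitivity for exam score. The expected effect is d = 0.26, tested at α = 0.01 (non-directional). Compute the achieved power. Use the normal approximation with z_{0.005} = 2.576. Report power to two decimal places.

For two equal groups, power = Φ(d·√(n/2) − z_{α/2}).
d·√(n/2) = 0.26 × √(107/2) = 0.26 × 7.314 = 1.902.
z_β = 1.902 − 2.576 = -0.674.
Power = Φ(-0.674) = 0.250.

power ≈ 0.25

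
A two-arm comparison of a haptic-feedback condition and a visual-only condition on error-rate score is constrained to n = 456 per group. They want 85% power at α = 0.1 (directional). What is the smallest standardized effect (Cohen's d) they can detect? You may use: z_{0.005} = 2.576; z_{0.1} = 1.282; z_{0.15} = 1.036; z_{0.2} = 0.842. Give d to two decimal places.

For two independent groups of n = 456 each: d_min = (z_{α} + z_β)·√(2/n).
z-sum = 1.282 + 1.036 = 2.318.
d_min = 2.318 × √(2/456) = 2.318 × 0.0662 = 0.154.

d_min ≈ 0.15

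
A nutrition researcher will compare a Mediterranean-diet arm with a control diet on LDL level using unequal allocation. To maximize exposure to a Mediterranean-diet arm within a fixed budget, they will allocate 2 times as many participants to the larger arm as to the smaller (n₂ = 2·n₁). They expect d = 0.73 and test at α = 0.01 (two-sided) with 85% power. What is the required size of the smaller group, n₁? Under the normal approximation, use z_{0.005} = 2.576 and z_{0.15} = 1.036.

With allocation ratio k = n₂/n₁ = 2, Var(x̄₁−x̄₂) = σ²(1/n₁ + 1/(k·n₁)) = σ²·(k+1)/(k·n₁).
So n₁ = (1 + 1/k)·((z_{α/2} + z_β)/d)² = 1.500 × (3.612/0.73)².
n₁ = 1.500 × 24.48 = 36.7.
Round up: n₁ = 37, giving n₂ = 2 × 37 = 74.

n₁ = 37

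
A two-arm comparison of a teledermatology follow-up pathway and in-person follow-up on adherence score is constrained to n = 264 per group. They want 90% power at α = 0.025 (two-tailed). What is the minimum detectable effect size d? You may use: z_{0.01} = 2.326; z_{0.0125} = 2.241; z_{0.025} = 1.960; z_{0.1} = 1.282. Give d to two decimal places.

d_min ≈ 0.31

For two independent groups of n = 264 each: d_min = (z_{α/2} + z_β)·√(2/n).
z-sum = 2.241 + 1.282 = 3.523.
d_min = 3.523 × √(2/264) = 3.523 × 0.0870 = 0.307.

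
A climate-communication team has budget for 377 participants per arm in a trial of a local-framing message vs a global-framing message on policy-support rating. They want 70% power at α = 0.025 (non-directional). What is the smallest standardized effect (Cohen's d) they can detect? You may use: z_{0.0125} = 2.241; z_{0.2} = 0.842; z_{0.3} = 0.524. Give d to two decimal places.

d_min ≈ 0.20

For two independent groups of n = 377 each: d_min = (z_{α/2} + z_β)·√(2/n).
z-sum = 2.241 + 0.524 = 2.765.
d_min = 2.765 × √(2/377) = 2.765 × 0.0728 = 0.201.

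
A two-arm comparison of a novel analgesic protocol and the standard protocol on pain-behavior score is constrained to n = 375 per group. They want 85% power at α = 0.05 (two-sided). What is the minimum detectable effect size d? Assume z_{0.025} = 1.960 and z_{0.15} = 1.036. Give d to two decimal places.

For two independent groups of n = 375 each: d_min = (z_{α/2} + z_β)·√(2/n).
z-sum = 1.960 + 1.036 = 2.996.
d_min = 2.996 × √(2/375) = 2.996 × 0.0730 = 0.219.

d_min ≈ 0.22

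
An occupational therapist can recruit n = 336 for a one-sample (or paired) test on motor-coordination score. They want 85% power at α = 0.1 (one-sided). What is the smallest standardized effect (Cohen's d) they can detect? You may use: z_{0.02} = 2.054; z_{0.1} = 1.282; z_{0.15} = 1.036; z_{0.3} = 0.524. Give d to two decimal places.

For a single sample (or paired design) of n = 336: d_min = (z_{α} + z_β)/√n.
z-sum = 1.282 + 1.036 = 2.318.
d_min = 2.318 / √336 = 2.318 / 18.330 = 0.126.

d_min ≈ 0.13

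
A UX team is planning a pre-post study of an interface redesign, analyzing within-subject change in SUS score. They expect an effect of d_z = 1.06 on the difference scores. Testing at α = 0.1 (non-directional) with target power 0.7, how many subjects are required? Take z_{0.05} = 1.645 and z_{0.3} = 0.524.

For a paired (one-sample on differences) test: n = ((z_{α/2} + z_β) / d)².
z_{α/2} + z_β = 1.645 + 0.524 = 2.169.
n = (2.169 / 1.06)² = 2.046² = 4.19.
Round up.

n = 5 pairs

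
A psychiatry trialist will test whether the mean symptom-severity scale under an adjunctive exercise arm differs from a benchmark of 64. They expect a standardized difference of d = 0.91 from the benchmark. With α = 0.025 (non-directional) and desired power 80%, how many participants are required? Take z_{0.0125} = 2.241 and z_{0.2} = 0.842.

n = 12

For a one-sample test: n = ((z_{α/2} + z_β) / d)².
z_{α/2} + z_β = 2.241 + 0.842 = 3.083.
n = (3.083 / 0.91)² = 3.388² = 11.48.
Round up.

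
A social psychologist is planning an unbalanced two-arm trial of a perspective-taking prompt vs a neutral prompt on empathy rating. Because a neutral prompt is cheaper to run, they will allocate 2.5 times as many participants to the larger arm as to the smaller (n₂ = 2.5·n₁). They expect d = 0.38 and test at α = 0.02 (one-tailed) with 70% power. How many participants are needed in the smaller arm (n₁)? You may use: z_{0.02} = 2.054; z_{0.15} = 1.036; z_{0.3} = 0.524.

With allocation ratio k = n₂/n₁ = 2.5, Var(x̄₁−x̄₂) = σ²(1/n₁ + 1/(k·n₁)) = σ²·(k+1)/(k·n₁).
So n₁ = (1 + 1/k)·((z_{α} + z_β)/d)² = 1.400 × (2.578/0.38)².
n₁ = 1.400 × 46.03 = 64.4.
Round up: n₁ = 65, giving n₂ = ⌈2.5 × 65⌉ = ⌈162.5⌉ = 163.

n₁ = 65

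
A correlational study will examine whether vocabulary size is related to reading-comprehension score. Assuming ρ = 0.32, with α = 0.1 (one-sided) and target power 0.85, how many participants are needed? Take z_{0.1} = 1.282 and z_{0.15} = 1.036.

n = 52

Fisher's z: C = ½·ln((1+r)/(1−r)) = ½·ln(1.9412) = 0.3316.
n = ((z_{α} + z_β)/C)² + 3.
(1.282 + 1.036) / 0.3316 = 2.318 / 0.3316 = 6.990.
n = 6.990² + 3 = 48.86 + 3 = 51.9.
Round up.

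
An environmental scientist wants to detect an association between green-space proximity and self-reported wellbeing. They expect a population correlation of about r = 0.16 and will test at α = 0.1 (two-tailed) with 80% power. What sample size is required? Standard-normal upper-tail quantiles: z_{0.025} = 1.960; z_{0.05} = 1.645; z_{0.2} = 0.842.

n = 241

Fisher's z: C = ½·ln((1+r)/(1−r)) = ½·ln(1.3810) = 0.1614.
n = ((z_{α/2} + z_β)/C)² + 3.
(1.645 + 0.842) / 0.1614 = 2.487 / 0.1614 = 15.409.
n = 15.409² + 3 = 237.43 + 3 = 240.4.
Round up.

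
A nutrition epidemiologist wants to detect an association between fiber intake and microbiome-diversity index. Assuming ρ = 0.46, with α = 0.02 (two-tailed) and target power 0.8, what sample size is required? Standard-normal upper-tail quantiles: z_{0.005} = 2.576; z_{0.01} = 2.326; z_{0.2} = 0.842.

n = 44

Fisher's z: C = ½·ln((1+r)/(1−r)) = ½·ln(2.7037) = 0.4973.
n = ((z_{α/2} + z_β)/C)² + 3.
(2.326 + 0.842) / 0.4973 = 3.168 / 0.4973 = 6.370.
n = 6.370² + 3 = 40.58 + 3 = 43.6.
Round up.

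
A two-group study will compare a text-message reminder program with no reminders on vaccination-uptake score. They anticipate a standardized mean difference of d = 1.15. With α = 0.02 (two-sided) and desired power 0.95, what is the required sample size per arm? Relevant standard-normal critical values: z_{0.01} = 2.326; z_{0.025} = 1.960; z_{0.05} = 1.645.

n = 24 per group

For two independent groups with equal n: n = 2·((z_{α/2} + z_β) / d)².
z_{α/2} + z_β = 2.326 + 1.645 = 3.971.
n = 2 × (3.971 / 1.15)² = 2 × 3.453² = 2 × 11.92 = 23.8.
Round up to the next whole participant.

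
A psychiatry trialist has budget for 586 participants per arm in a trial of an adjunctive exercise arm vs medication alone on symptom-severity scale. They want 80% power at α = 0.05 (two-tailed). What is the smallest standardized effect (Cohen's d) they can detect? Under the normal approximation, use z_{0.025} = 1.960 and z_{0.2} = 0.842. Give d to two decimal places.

For two independent groups of n = 586 each: d_min = (z_{α/2} + z_β)·√(2/n).
z-sum = 1.960 + 0.842 = 2.802.
d_min = 2.802 × √(2/586) = 2.802 × 0.0584 = 0.164.

d_min ≈ 0.16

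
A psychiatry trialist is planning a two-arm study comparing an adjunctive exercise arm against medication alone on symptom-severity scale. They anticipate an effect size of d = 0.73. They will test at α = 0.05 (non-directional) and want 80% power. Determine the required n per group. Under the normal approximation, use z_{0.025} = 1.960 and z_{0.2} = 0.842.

n = 30 per group

For two independent groups with equal n: n = 2·((z_{α/2} + z_β) / d)².
z_{α/2} + z_β = 1.960 + 0.842 = 2.802.
n = 2 × (2.802 / 0.73)² = 2 × 3.838² = 2 × 14.73 = 29.5.
Round up to the next whole participant.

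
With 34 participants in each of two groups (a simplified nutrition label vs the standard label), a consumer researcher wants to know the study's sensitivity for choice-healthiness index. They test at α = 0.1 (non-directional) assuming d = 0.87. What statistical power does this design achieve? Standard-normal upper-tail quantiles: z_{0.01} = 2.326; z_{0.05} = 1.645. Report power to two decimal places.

For two equal groups, power = Φ(d·√(n/2) − z_{α/2}).
d·√(n/2) = 0.87 × √(34/2) = 0.87 × 4.123 = 3.587.
z_β = 3.587 − 1.645 = 1.942.
Power = Φ(1.942) = 0.974.

power ≈ 0.97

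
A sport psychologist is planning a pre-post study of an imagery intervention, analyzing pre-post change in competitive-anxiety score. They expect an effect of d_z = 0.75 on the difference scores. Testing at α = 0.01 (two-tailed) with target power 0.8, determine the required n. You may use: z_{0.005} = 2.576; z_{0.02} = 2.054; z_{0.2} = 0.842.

For a paired (one-sample on differences) test: n = ((z_{α/2} + z_β) / d)².
z_{α/2} + z_β = 2.576 + 0.842 = 3.418.
n = (3.418 / 0.75)² = 4.557² = 20.77.
Round up.

n = 21 pairs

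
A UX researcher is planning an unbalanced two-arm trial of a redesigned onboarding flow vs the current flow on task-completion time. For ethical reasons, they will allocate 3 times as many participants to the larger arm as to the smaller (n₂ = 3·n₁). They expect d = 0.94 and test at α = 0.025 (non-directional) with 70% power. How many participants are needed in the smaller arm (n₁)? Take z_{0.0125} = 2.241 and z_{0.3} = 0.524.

With allocation ratio k = n₂/n₁ = 3, Var(x̄₁−x̄₂) = σ²(1/n₁ + 1/(k·n₁)) = σ²·(k+1)/(k·n₁).
So n₁ = (1 + 1/k)·((z_{α/2} + z_β)/d)² = 1.333 × (2.765/0.94)².
n₁ = 1.333 × 8.65 = 11.5.
Round up: n₁ = 12, giving n₂ = 3 × 12 = 36.

n₁ = 12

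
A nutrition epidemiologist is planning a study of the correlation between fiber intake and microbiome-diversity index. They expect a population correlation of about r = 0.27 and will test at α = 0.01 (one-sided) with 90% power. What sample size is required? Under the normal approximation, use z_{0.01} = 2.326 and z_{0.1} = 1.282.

Fisher's z: C = ½·ln((1+r)/(1−r)) = ½·ln(1.7397) = 0.2769.
n = ((z_{α} + z_β)/C)² + 3.
(2.326 + 1.282) / 0.2769 = 3.608 / 0.2769 = 13.030.
n = 13.030² + 3 = 169.78 + 3 = 172.8.
Round up.

n = 173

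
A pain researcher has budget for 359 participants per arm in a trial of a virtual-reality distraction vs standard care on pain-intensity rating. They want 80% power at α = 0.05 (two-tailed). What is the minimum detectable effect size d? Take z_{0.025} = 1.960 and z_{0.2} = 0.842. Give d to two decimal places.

For two independent groups of n = 359 each: d_min = (z_{α/2} + z_β)·√(2/n).
z-sum = 1.960 + 0.842 = 2.802.
d_min = 2.802 × √(2/359) = 2.802 × 0.0746 = 0.209.

d_min ≈ 0.21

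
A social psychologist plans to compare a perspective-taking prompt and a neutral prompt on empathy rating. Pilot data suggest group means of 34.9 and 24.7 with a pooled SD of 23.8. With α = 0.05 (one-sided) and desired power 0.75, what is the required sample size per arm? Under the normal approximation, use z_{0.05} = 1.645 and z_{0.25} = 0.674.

n = 59 per group

Cohen's d = |M₁ − M₂| / SD_pooled = |34.9 − 24.7| / 23.8 = 10.2 / 23.8 = 0.429.
For two independent groups with equal n: n = 2·((z_{α} + z_β) / d)².
z_{α} + z_β = 1.645 + 0.674 = 2.319.
n = 2 × (2.319 / 0.429)² = 2 × 5.406² = 2 × 29.22 = 58.4.
Round up to the next whole participant.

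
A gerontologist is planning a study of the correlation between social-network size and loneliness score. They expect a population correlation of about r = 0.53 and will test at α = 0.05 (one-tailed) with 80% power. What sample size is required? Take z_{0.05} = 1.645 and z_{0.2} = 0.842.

Fisher's z: C = ½·ln((1+r)/(1−r)) = ½·ln(3.2553) = 0.5901.
n = ((z_{α} + z_β)/C)² + 3.
(1.645 + 0.842) / 0.5901 = 2.487 / 0.5901 = 4.215.
n = 4.215² + 3 = 17.76 + 3 = 20.8.
Round up.

n = 21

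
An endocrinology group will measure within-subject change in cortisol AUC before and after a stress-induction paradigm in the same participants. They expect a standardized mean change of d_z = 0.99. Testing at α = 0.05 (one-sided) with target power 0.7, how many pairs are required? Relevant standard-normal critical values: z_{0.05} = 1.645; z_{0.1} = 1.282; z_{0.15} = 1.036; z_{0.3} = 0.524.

n = 5 pairs

For a paired (one-sample on differences) test: n = ((z_{α} + z_β) / d)².
z_{α} + z_β = 1.645 + 0.524 = 2.169.
n = (2.169 / 0.99)² = 2.191² = 4.80.
Round up.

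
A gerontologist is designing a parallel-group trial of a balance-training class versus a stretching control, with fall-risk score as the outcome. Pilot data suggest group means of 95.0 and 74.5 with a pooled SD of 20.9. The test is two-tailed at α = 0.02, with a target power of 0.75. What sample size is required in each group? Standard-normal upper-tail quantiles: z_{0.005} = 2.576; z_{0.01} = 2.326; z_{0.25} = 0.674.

Cohen's d = |M₁ − M₂| / SD_pooled = |95.0 − 74.5| / 20.9 = 20.5 / 20.9 = 0.981.
For two independent groups with equal n: n = 2·((z_{α/2} + z_β) / d)².
z_{α/2} + z_β = 2.326 + 0.674 = 3.000.
n = 2 × (3.000 / 0.981)² = 2 × 3.058² = 2 × 9.35 = 18.7.
Round up to the next whole participant.

n = 19 per group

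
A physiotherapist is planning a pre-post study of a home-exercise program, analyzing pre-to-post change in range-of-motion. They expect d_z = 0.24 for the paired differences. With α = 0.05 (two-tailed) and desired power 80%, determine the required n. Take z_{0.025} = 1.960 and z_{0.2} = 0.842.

n = 137 pairs

For a paired (one-sample on differences) test: n = ((z_{α/2} + z_β) / d)².
z_{α/2} + z_β = 1.960 + 0.842 = 2.802.
n = (2.802 / 0.24)² = 11.675² = 136.31.
Round up.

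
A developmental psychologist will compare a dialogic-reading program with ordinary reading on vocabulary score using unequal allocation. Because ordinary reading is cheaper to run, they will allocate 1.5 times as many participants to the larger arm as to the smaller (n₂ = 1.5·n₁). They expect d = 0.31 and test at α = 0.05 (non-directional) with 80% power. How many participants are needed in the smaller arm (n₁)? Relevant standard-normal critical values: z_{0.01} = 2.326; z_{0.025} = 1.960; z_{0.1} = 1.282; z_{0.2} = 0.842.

n₁ = 137

With allocation ratio k = n₂/n₁ = 1.5, Var(x̄₁−x̄₂) = σ²(1/n₁ + 1/(k·n₁)) = σ²·(k+1)/(k·n₁).
So n₁ = (1 + 1/k)·((z_{α/2} + z_β)/d)² = 1.667 × (2.802/0.31)².
n₁ = 1.667 × 81.70 = 136.2.
Round up: n₁ = 137, giving n₂ = ⌈1.5 × 137⌉ = ⌈205.5⌉ = 206.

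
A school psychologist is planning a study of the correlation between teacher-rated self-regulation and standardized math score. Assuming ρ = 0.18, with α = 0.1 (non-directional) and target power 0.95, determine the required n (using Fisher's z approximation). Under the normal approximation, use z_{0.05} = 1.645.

n = 330

Fisher's z: C = ½·ln((1+r)/(1−r)) = ½·ln(1.4390) = 0.1820.
n = ((z_{α/2} + z_β)/C)² + 3.
(1.645 + 1.645) / 0.1820 = 3.290 / 0.1820 = 18.077.
n = 18.077² + 3 = 326.78 + 3 = 329.8.
Round up.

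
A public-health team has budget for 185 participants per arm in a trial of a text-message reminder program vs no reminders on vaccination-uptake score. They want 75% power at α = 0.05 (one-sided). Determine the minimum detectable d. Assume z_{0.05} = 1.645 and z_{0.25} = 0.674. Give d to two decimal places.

d_min ≈ 0.24

For two independent groups of n = 185 each: d_min = (z_{α} + z_β)·√(2/n).
z-sum = 1.645 + 0.674 = 2.319.
d_min = 2.319 × √(2/185) = 2.319 × 0.1040 = 0.241.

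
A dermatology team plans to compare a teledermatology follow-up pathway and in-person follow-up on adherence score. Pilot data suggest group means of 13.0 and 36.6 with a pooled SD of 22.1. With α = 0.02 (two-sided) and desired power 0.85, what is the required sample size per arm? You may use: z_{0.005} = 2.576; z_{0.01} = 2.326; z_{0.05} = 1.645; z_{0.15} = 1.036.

n = 20 per group

Cohen's d = |M₁ − M₂| / SD_pooled = |13.0 − 36.6| / 22.1 = 23.6 / 22.1 = 1.068.
For two independent groups with equal n: n = 2·((z_{α/2} + z_β) / d)².
z_{α/2} + z_β = 2.326 + 1.036 = 3.362.
n = 2 × (3.362 / 1.068)² = 2 × 3.148² = 2 × 9.91 = 19.8.
Round up to the next whole participant.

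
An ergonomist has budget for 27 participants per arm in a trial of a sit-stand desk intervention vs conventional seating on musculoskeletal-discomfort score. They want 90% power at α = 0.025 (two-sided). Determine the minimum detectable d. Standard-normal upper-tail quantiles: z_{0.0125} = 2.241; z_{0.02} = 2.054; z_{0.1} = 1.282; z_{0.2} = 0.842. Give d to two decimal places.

For two independent groups of n = 27 each: d_min = (z_{α/2} + z_β)·√(2/n).
z-sum = 2.241 + 1.282 = 3.523.
d_min = 3.523 × √(2/27) = 3.523 × 0.2722 = 0.959.

d_min ≈ 0.96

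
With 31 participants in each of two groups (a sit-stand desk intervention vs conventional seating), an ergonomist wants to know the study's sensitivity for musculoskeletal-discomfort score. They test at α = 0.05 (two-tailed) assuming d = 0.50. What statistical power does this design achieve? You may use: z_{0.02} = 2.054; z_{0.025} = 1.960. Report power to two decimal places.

For two equal groups, power = Φ(d·√(n/2) − z_{α/2}).
d·√(n/2) = 0.50 × √(31/2) = 0.50 × 3.937 = 1.969.
z_β = 1.969 − 1.960 = 0.009.
Power = Φ(0.009) = 0.503.

power ≈ 0.50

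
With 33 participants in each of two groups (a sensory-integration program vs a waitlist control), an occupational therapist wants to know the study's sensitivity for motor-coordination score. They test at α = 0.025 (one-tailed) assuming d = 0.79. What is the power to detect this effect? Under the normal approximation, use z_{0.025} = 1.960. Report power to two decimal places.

For two equal groups, power = Φ(d·√(n/2) − z_{α}).
d·√(n/2) = 0.79 × √(33/2) = 0.79 × 4.062 = 3.209.
z_β = 3.209 − 1.960 = 1.249.
Power = Φ(1.249) = 0.894.

power ≈ 0.89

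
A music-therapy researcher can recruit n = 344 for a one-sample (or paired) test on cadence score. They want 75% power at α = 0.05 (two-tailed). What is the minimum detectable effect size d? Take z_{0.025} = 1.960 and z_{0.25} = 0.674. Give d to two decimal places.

For a single sample (or paired design) of n = 344: d_min = (z_{α/2} + z_β)/√n.
z-sum = 1.960 + 0.674 = 2.634.
d_min = 2.634 / √344 = 2.634 / 18.547 = 0.142.

d_min ≈ 0.14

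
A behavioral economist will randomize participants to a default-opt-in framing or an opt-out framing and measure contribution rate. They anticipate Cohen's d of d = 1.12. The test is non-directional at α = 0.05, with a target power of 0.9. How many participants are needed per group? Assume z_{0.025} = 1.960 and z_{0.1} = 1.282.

For two independent groups with equal n: n = 2·((z_{α/2} + z_β) / d)².
z_{α/2} + z_β = 1.960 + 1.282 = 3.242.
n = 2 × (3.242 / 1.12)² = 2 × 2.895² = 2 × 8.38 = 16.8.
Round up to the next whole participant.

n = 17 per group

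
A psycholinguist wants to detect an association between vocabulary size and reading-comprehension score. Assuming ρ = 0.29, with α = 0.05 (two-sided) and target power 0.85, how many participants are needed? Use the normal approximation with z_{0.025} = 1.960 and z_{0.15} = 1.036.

Fisher's z: C = ½·ln((1+r)/(1−r)) = ½·ln(1.8169) = 0.2986.
n = ((z_{α/2} + z_β)/C)² + 3.
(1.960 + 1.036) / 0.2986 = 2.996 / 0.2986 = 10.033.
n = 10.033² + 3 = 100.67 + 3 = 103.7.
Round up.

n = 104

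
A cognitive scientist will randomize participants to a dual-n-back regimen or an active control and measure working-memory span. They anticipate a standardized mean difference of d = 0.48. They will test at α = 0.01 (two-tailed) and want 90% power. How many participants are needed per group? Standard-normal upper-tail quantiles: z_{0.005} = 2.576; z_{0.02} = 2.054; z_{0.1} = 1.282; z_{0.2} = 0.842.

For two independent groups with equal n: n = 2·((z_{α/2} + z_β) / d)².
z_{α/2} + z_β = 2.576 + 1.282 = 3.858.
n = 2 × (3.858 / 0.48)² = 2 × 8.037² = 2 × 64.60 = 129.2.
Round up to the next whole participant.

n = 130 per group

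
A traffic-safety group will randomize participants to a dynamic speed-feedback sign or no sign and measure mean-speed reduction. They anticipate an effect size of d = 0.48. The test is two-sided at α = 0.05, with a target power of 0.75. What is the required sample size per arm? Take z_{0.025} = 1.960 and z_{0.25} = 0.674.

For two independent groups with equal n: n = 2·((z_{α/2} + z_β) / d)².
z_{α/2} + z_β = 1.960 + 0.674 = 2.634.
n = 2 × (2.634 / 0.48)² = 2 × 5.487² = 2 × 30.11 = 60.2.
Round up to the next whole participant.

n = 61 per group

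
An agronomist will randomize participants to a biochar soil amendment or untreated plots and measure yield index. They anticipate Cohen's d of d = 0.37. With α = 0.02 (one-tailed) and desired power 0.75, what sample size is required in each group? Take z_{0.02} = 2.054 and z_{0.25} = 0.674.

For two independent groups with equal n: n = 2·((z_{α} + z_β) / d)².
z_{α} + z_β = 2.054 + 0.674 = 2.728.
n = 2 × (2.728 / 0.37)² = 2 × 7.373² = 2 × 54.36 = 108.7.
Round up to the next whole participant.

n = 109 per group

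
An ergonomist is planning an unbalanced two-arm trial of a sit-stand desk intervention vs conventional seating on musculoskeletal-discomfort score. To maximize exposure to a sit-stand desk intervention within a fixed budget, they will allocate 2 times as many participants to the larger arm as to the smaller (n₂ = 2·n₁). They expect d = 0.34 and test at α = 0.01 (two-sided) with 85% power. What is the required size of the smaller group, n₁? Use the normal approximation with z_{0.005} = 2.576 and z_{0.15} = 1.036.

n₁ = 170

With allocation ratio k = n₂/n₁ = 2, Var(x̄₁−x̄₂) = σ²(1/n₁ + 1/(k·n₁)) = σ²·(k+1)/(k·n₁).
So n₁ = (1 + 1/k)·((z_{α/2} + z_β)/d)² = 1.500 × (3.612/0.34)².
n₁ = 1.500 × 112.86 = 169.3.
Round up: n₁ = 170, giving n₂ = 2 × 170 = 340.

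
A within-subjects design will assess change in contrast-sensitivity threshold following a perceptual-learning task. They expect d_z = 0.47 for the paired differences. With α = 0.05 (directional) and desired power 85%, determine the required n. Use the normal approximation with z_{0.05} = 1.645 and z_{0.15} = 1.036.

For a paired (one-sample on differences) test: n = ((z_{α} + z_β) / d)².
z_{α} + z_β = 1.645 + 1.036 = 2.681.
n = (2.681 / 0.47)² = 5.704² = 32.54.
Round up.

n = 33 pairs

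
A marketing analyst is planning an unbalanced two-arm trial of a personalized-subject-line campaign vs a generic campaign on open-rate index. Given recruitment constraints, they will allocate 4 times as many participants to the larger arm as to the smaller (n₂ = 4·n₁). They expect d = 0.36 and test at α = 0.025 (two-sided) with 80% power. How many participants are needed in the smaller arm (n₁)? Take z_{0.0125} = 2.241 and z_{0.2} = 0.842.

With allocation ratio k = n₂/n₁ = 4, Var(x̄₁−x̄₂) = σ²(1/n₁ + 1/(k·n₁)) = σ²·(k+1)/(k·n₁).
So n₁ = (1 + 1/k)·((z_{α/2} + z_β)/d)² = 1.250 × (3.083/0.36)².
n₁ = 1.250 × 73.34 = 91.7.
Round up: n₁ = 92, giving n₂ = 4 × 92 = 368.

n₁ = 92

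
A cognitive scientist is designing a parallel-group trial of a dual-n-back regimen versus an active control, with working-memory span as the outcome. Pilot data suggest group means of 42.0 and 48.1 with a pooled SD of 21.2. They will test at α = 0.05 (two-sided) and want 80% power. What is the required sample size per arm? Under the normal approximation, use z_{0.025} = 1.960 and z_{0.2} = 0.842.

n = 190 per group

Cohen's d = |M₁ − M₂| / SD_pooled = |42.0 − 48.1| / 21.2 = 6.1 / 21.2 = 0.288.
For two independent groups with equal n: n = 2·((z_{α/2} + z_β) / d)².
z_{α/2} + z_β = 1.960 + 0.842 = 2.802.
n = 2 × (2.802 / 0.288)² = 2 × 9.729² = 2 × 94.66 = 189.3.
Round up to the next whole participant.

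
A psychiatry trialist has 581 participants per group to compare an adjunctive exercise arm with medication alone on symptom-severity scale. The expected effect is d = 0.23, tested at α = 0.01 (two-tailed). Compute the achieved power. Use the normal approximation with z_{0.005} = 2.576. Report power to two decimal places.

power ≈ 0.91

For two equal groups, power = Φ(d·√(n/2) − z_{α/2}).
d·√(n/2) = 0.23 × √(581/2) = 0.23 × 17.044 = 3.920.
z_β = 3.920 − 2.576 = 1.344.
Power = Φ(1.344) = 0.911.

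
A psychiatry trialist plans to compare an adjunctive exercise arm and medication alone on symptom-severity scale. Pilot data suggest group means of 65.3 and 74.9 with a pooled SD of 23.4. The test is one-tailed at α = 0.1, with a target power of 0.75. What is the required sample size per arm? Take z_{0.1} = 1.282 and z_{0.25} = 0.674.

Cohen's d = |M₁ − M₂| / SD_pooled = |65.3 − 74.9| / 23.4 = 9.6 / 23.4 = 0.410.
For two independent groups with equal n: n = 2·((z_{α} + z_β) / d)².
z_{α} + z_β = 1.282 + 0.674 = 1.956.
n = 2 × (1.956 / 0.410)² = 2 × 4.771² = 2 × 22.76 = 45.5.
Round up to the next whole participant.

n = 46 per group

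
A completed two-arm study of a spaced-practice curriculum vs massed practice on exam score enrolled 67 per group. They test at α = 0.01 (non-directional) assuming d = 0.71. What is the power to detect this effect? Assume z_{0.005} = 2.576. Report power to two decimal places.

For two equal groups, power = Φ(d·√(n/2) − z_{α/2}).
d·√(n/2) = 0.71 × √(67/2) = 0.71 × 5.788 = 4.109.
z_β = 4.109 − 2.576 = 1.533.
Power = Φ(1.533) = 0.937.

power ≈ 0.94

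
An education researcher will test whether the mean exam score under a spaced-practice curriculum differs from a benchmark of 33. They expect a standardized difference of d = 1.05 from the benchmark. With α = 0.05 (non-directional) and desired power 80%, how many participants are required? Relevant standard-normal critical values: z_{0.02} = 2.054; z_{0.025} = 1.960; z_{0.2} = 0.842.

n = 8

For a one-sample test: n = ((z_{α/2} + z_β) / d)².
z_{α/2} + z_β = 1.960 + 0.842 = 2.802.
n = (2.802 / 1.05)² = 2.669² = 7.12.
Round up.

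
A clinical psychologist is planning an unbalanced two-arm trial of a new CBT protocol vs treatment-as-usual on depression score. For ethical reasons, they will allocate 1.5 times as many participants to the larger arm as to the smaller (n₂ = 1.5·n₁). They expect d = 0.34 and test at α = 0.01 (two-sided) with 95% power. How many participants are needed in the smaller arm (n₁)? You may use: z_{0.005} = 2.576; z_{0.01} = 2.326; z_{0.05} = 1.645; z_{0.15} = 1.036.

n₁ = 257

With allocation ratio k = n₂/n₁ = 1.5, Var(x̄₁−x̄₂) = σ²(1/n₁ + 1/(k·n₁)) = σ²·(k+1)/(k·n₁).
So n₁ = (1 + 1/k)·((z_{α/2} + z_β)/d)² = 1.667 × (4.221/0.34)².
n₁ = 1.667 × 154.12 = 256.9.
Round up: n₁ = 257, giving n₂ = ⌈1.5 × 257⌉ = ⌈385.5⌉ = 386.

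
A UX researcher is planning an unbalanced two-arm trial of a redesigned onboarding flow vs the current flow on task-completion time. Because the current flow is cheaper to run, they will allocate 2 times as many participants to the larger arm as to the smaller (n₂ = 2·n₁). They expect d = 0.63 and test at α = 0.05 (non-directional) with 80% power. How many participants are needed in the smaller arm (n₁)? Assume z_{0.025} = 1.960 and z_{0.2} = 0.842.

n₁ = 30

With allocation ratio k = n₂/n₁ = 2, Var(x̄₁−x̄₂) = σ²(1/n₁ + 1/(k·n₁)) = σ²·(k+1)/(k·n₁).
So n₁ = (1 + 1/k)·((z_{α/2} + z_β)/d)² = 1.500 × (2.802/0.63)².
n₁ = 1.500 × 19.78 = 29.7.
Round up: n₁ = 30, giving n₂ = 2 × 30 = 60.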